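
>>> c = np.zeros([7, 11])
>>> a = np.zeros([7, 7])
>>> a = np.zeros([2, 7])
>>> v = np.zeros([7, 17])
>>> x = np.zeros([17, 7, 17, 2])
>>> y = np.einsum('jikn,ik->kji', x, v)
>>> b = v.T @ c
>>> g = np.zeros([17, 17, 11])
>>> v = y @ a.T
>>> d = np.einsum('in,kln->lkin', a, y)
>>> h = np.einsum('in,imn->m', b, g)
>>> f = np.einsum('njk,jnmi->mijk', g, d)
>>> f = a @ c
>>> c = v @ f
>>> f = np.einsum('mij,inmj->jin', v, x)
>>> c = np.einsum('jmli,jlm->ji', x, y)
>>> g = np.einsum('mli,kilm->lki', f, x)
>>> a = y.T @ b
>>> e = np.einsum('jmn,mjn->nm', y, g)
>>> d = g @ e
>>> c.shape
(17, 2)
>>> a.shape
(7, 17, 11)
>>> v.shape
(17, 17, 2)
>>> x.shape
(17, 7, 17, 2)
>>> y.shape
(17, 17, 7)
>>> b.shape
(17, 11)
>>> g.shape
(17, 17, 7)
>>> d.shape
(17, 17, 17)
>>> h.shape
(17,)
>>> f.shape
(2, 17, 7)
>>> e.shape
(7, 17)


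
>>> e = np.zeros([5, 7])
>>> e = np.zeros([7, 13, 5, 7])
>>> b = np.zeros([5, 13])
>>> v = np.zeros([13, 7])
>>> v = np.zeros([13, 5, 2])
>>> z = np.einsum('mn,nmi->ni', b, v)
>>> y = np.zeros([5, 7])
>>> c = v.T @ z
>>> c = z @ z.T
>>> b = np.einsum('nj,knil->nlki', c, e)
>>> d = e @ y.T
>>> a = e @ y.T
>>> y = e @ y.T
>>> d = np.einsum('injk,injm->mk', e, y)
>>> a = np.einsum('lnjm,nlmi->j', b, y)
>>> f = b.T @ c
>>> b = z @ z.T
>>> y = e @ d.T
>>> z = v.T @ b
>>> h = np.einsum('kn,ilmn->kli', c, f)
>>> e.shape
(7, 13, 5, 7)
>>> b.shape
(13, 13)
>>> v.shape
(13, 5, 2)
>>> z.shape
(2, 5, 13)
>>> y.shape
(7, 13, 5, 5)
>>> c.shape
(13, 13)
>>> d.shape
(5, 7)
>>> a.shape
(7,)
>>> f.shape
(5, 7, 7, 13)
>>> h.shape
(13, 7, 5)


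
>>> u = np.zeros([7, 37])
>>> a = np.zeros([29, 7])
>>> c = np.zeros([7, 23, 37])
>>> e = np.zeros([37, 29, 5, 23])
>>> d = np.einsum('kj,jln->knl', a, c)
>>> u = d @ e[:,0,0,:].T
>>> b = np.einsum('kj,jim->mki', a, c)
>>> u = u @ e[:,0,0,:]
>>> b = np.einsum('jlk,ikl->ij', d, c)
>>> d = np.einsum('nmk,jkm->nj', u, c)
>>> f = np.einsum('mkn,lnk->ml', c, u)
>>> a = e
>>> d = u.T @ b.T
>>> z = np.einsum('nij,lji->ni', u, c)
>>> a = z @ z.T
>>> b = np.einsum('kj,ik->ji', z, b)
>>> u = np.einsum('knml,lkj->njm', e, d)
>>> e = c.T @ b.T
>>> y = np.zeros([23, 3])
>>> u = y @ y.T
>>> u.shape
(23, 23)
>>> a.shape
(29, 29)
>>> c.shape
(7, 23, 37)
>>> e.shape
(37, 23, 37)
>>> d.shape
(23, 37, 7)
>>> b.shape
(37, 7)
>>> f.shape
(7, 29)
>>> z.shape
(29, 37)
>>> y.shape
(23, 3)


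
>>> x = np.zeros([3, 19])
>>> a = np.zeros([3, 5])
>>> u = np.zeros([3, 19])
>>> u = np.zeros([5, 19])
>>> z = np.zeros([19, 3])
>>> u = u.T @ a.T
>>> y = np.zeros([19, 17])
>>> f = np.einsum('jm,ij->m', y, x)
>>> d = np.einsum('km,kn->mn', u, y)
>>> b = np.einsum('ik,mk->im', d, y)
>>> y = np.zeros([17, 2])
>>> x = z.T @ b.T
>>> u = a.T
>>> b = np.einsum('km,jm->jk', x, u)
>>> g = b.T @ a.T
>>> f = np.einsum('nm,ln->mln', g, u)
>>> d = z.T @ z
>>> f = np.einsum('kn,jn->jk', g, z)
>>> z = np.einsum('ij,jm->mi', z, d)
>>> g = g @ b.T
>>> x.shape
(3, 3)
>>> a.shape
(3, 5)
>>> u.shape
(5, 3)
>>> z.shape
(3, 19)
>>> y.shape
(17, 2)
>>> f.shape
(19, 3)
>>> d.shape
(3, 3)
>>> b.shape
(5, 3)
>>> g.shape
(3, 5)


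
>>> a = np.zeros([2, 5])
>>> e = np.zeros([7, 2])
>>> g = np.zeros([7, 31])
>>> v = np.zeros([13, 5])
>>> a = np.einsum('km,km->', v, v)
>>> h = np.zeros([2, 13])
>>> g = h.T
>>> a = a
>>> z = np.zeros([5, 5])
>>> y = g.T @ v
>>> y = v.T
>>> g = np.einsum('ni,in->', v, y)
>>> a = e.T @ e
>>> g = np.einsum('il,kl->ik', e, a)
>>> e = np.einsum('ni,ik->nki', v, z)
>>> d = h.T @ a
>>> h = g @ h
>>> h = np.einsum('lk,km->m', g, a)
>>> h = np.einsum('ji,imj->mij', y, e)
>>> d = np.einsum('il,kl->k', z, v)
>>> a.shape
(2, 2)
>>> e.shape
(13, 5, 5)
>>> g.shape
(7, 2)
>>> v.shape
(13, 5)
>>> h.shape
(5, 13, 5)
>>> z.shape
(5, 5)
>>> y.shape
(5, 13)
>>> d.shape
(13,)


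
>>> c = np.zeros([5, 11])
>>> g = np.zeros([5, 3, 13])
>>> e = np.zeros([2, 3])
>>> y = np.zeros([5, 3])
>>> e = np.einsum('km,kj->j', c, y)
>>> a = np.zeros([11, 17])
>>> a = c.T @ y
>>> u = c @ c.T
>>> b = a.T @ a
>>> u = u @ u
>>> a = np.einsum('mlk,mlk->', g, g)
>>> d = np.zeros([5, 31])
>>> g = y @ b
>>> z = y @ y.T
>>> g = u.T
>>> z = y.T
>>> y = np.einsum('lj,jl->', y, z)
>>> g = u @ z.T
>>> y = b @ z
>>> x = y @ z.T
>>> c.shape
(5, 11)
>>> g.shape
(5, 3)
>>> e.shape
(3,)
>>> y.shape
(3, 5)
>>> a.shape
()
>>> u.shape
(5, 5)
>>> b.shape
(3, 3)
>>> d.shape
(5, 31)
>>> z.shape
(3, 5)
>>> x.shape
(3, 3)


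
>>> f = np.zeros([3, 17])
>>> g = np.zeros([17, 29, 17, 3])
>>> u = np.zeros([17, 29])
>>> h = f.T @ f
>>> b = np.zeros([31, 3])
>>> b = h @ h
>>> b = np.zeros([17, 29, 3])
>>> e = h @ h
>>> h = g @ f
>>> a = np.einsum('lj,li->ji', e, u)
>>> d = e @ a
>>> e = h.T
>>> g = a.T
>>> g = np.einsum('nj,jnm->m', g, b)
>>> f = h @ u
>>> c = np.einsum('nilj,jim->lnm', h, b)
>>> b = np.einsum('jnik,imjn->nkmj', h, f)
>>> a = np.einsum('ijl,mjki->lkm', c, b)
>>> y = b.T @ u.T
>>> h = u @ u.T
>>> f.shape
(17, 29, 17, 29)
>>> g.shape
(3,)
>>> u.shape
(17, 29)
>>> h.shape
(17, 17)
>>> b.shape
(29, 17, 29, 17)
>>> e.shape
(17, 17, 29, 17)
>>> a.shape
(3, 29, 29)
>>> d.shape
(17, 29)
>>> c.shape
(17, 17, 3)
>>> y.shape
(17, 29, 17, 17)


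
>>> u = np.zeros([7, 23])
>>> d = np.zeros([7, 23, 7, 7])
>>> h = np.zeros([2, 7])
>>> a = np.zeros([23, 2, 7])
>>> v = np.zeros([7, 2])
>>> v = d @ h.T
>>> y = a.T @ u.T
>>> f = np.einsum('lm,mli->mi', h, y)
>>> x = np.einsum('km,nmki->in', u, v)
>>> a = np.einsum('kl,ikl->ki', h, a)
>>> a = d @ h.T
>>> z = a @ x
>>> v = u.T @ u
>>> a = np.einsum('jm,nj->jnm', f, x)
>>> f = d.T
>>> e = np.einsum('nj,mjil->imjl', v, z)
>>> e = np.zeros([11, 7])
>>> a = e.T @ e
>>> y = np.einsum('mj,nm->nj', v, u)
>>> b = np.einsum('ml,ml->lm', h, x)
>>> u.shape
(7, 23)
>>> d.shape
(7, 23, 7, 7)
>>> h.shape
(2, 7)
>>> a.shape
(7, 7)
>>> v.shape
(23, 23)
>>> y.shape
(7, 23)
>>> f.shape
(7, 7, 23, 7)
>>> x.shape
(2, 7)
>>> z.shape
(7, 23, 7, 7)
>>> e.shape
(11, 7)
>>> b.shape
(7, 2)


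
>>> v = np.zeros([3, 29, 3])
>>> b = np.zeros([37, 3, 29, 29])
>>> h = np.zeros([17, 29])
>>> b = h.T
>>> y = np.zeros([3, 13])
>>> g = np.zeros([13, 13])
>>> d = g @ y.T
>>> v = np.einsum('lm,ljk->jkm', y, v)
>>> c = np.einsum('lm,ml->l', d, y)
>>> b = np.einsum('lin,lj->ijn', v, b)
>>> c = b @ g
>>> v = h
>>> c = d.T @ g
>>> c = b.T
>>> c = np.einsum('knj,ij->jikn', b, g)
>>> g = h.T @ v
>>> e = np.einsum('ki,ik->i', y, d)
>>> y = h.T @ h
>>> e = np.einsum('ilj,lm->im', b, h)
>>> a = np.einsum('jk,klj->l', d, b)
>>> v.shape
(17, 29)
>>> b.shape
(3, 17, 13)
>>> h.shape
(17, 29)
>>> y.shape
(29, 29)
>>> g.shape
(29, 29)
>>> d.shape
(13, 3)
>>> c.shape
(13, 13, 3, 17)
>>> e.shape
(3, 29)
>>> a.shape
(17,)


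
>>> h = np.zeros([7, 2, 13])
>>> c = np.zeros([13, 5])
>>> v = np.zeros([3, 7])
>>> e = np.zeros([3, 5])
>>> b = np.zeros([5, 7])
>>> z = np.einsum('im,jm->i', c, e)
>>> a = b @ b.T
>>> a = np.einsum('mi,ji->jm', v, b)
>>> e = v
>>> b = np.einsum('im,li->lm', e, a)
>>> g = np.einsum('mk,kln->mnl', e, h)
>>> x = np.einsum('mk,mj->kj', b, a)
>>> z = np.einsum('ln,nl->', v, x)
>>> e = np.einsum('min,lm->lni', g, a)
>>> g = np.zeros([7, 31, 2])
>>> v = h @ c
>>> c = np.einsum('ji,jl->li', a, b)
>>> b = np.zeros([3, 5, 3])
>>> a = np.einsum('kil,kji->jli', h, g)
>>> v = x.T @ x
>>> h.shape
(7, 2, 13)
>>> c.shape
(7, 3)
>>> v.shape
(3, 3)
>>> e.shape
(5, 2, 13)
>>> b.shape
(3, 5, 3)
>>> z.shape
()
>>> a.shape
(31, 13, 2)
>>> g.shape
(7, 31, 2)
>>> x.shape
(7, 3)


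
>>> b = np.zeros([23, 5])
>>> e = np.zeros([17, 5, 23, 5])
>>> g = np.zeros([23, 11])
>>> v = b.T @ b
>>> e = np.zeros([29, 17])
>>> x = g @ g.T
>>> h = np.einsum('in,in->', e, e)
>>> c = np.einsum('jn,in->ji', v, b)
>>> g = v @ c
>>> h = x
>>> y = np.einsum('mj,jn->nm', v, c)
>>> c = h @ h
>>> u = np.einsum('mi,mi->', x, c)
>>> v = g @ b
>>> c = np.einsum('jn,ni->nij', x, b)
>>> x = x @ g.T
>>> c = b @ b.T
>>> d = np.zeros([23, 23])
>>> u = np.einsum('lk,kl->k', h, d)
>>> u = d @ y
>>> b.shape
(23, 5)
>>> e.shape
(29, 17)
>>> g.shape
(5, 23)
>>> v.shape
(5, 5)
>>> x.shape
(23, 5)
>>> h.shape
(23, 23)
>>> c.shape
(23, 23)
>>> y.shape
(23, 5)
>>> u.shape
(23, 5)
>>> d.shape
(23, 23)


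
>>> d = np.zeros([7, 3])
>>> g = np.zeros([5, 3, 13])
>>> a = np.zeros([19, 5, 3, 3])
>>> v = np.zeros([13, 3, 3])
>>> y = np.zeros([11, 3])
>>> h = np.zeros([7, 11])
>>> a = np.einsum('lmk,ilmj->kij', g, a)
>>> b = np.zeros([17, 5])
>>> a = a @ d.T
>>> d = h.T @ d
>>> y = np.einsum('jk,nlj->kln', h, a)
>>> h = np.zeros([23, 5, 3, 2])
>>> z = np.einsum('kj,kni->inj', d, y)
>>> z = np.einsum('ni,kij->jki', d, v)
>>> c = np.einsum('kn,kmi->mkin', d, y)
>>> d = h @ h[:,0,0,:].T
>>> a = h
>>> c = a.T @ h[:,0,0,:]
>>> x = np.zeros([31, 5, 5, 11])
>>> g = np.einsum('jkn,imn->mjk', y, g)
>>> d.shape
(23, 5, 3, 23)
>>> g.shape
(3, 11, 19)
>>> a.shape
(23, 5, 3, 2)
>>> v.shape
(13, 3, 3)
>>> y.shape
(11, 19, 13)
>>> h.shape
(23, 5, 3, 2)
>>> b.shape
(17, 5)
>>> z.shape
(3, 13, 3)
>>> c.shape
(2, 3, 5, 2)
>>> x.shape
(31, 5, 5, 11)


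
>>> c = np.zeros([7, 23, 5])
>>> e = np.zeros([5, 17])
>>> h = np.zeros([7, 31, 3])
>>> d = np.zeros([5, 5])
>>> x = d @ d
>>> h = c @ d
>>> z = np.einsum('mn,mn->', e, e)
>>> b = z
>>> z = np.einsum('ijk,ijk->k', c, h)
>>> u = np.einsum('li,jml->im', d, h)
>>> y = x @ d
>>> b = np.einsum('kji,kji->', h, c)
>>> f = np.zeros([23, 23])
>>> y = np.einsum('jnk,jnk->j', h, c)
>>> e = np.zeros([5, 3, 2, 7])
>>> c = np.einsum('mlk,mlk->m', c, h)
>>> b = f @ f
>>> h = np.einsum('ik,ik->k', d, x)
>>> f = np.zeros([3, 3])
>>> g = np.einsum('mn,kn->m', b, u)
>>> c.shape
(7,)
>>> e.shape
(5, 3, 2, 7)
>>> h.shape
(5,)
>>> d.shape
(5, 5)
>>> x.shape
(5, 5)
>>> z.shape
(5,)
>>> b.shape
(23, 23)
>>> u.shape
(5, 23)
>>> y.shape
(7,)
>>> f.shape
(3, 3)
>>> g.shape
(23,)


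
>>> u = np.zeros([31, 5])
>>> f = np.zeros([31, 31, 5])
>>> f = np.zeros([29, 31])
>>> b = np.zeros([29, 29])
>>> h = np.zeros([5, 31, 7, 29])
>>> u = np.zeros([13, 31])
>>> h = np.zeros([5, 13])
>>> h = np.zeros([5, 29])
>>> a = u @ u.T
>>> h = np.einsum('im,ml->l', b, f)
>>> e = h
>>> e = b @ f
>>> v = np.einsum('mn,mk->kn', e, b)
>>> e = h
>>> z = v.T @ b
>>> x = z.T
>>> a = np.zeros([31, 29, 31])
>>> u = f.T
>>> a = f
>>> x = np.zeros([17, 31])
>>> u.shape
(31, 29)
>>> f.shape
(29, 31)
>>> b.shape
(29, 29)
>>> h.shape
(31,)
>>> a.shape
(29, 31)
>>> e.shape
(31,)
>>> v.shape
(29, 31)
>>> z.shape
(31, 29)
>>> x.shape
(17, 31)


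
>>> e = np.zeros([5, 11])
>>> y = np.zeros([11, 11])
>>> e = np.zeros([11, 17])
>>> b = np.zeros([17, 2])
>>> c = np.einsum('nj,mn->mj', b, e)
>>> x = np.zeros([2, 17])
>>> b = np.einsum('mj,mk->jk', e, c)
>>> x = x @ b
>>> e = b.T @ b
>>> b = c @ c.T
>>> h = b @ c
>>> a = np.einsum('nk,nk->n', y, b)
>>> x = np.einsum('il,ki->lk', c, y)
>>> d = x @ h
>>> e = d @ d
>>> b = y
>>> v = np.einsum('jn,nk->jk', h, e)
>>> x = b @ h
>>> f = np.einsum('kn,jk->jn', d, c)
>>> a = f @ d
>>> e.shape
(2, 2)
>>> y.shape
(11, 11)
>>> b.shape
(11, 11)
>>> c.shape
(11, 2)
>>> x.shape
(11, 2)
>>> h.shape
(11, 2)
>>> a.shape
(11, 2)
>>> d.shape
(2, 2)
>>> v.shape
(11, 2)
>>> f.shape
(11, 2)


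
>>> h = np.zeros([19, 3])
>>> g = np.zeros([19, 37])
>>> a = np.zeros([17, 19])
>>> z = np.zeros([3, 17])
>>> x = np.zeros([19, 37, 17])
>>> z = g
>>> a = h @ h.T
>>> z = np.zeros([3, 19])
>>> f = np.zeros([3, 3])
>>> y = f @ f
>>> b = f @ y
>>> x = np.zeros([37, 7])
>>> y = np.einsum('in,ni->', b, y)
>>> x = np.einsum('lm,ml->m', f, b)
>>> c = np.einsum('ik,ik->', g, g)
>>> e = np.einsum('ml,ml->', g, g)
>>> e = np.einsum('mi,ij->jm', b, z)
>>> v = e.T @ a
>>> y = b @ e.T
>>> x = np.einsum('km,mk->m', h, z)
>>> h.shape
(19, 3)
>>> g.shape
(19, 37)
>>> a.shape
(19, 19)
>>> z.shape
(3, 19)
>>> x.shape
(3,)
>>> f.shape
(3, 3)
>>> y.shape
(3, 19)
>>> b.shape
(3, 3)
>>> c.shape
()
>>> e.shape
(19, 3)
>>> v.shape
(3, 19)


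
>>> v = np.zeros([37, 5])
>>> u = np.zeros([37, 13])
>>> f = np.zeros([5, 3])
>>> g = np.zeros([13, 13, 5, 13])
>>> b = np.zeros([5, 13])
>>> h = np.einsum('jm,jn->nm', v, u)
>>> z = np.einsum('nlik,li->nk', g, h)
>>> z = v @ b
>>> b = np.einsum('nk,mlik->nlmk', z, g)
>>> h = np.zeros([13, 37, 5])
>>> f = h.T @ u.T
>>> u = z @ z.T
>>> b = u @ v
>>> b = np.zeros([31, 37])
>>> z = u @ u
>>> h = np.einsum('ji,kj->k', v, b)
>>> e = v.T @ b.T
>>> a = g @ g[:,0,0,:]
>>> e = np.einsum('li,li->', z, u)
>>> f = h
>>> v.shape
(37, 5)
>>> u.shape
(37, 37)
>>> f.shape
(31,)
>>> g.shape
(13, 13, 5, 13)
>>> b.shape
(31, 37)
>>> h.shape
(31,)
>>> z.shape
(37, 37)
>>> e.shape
()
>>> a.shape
(13, 13, 5, 13)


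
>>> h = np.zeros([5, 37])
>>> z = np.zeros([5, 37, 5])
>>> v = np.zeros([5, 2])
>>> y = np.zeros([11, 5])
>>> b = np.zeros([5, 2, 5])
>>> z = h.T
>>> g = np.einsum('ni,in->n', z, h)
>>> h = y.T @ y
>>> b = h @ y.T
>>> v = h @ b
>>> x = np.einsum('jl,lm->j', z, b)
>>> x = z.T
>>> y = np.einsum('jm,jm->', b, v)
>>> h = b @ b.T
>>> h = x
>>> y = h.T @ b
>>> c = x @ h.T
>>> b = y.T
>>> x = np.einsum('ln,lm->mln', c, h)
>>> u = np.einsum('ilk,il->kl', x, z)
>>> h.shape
(5, 37)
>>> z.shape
(37, 5)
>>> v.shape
(5, 11)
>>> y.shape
(37, 11)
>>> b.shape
(11, 37)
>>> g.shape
(37,)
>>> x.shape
(37, 5, 5)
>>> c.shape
(5, 5)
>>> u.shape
(5, 5)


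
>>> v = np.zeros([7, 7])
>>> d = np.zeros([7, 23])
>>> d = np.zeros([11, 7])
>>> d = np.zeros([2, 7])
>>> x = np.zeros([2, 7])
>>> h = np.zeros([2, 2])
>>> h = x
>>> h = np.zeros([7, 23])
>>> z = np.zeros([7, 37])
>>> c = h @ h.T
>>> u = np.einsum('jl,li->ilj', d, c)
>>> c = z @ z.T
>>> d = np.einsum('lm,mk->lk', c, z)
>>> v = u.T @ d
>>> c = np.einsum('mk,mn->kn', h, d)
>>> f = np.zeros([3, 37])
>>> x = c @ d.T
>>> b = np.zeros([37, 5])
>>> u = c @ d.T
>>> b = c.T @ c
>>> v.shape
(2, 7, 37)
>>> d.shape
(7, 37)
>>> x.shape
(23, 7)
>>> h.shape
(7, 23)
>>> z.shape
(7, 37)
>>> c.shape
(23, 37)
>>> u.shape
(23, 7)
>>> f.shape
(3, 37)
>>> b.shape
(37, 37)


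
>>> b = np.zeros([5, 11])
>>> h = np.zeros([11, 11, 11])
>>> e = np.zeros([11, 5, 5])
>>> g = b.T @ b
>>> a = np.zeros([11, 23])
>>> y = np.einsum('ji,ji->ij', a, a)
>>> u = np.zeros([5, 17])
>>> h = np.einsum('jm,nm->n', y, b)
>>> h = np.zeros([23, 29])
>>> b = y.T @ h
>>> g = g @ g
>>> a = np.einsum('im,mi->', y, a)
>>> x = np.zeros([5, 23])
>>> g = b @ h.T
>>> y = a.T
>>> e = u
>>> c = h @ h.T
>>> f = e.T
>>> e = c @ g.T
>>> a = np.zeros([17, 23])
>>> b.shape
(11, 29)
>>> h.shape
(23, 29)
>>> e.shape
(23, 11)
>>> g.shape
(11, 23)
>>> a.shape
(17, 23)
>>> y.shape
()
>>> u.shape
(5, 17)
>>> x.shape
(5, 23)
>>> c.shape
(23, 23)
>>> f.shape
(17, 5)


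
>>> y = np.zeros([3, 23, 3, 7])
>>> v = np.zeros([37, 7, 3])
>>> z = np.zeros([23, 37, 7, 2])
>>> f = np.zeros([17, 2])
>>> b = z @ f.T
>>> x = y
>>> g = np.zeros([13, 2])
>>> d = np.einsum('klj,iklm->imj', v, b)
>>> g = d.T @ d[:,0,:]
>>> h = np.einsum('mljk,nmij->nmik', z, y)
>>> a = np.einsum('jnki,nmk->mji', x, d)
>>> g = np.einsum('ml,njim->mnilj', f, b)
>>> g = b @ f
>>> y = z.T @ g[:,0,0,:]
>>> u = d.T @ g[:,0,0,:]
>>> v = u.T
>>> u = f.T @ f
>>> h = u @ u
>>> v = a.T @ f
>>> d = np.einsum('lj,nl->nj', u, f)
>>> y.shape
(2, 7, 37, 2)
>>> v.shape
(7, 3, 2)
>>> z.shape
(23, 37, 7, 2)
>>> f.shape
(17, 2)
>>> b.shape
(23, 37, 7, 17)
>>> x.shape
(3, 23, 3, 7)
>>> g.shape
(23, 37, 7, 2)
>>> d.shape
(17, 2)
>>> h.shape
(2, 2)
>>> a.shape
(17, 3, 7)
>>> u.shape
(2, 2)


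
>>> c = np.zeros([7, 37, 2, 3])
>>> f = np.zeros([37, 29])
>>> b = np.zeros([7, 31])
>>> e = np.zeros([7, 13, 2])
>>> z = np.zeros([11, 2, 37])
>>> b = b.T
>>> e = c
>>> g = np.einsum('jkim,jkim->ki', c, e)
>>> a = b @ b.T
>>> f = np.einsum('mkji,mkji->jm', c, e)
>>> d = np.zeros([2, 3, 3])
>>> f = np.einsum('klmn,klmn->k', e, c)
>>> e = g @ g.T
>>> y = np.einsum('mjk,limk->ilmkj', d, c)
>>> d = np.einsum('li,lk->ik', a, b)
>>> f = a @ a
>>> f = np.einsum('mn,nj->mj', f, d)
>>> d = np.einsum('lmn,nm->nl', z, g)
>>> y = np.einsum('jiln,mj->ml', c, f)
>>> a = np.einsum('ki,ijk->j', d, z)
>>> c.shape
(7, 37, 2, 3)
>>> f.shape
(31, 7)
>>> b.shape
(31, 7)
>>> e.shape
(37, 37)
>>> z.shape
(11, 2, 37)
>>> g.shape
(37, 2)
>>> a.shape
(2,)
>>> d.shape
(37, 11)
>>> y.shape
(31, 2)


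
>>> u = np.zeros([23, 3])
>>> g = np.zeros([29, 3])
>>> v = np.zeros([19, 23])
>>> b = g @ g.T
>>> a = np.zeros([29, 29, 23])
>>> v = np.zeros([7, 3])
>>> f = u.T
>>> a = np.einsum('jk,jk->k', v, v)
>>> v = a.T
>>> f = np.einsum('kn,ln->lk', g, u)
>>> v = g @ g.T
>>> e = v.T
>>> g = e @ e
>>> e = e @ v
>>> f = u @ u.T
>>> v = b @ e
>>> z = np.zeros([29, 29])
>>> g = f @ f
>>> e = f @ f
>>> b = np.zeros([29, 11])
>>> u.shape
(23, 3)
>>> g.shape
(23, 23)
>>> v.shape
(29, 29)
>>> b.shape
(29, 11)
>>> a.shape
(3,)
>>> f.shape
(23, 23)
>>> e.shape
(23, 23)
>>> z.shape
(29, 29)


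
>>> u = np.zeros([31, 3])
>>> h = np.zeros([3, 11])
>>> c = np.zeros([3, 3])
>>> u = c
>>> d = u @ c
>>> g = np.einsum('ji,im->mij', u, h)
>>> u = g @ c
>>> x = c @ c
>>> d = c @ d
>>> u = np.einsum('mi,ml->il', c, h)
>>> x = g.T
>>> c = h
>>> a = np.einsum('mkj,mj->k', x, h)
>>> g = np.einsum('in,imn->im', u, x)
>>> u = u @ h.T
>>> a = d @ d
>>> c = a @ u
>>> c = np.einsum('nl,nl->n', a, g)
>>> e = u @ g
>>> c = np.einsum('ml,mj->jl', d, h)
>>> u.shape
(3, 3)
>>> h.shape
(3, 11)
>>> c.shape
(11, 3)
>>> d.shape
(3, 3)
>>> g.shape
(3, 3)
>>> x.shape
(3, 3, 11)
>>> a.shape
(3, 3)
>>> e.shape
(3, 3)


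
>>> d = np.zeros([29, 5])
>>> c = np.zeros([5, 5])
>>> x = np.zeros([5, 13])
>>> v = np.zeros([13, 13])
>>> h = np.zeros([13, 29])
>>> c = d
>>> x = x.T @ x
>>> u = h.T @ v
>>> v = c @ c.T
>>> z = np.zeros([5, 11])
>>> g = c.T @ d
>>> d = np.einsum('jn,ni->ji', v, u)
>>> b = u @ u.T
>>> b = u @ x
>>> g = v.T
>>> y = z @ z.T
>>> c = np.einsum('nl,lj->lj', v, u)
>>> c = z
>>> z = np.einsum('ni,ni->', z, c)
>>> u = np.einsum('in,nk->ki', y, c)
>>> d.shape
(29, 13)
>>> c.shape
(5, 11)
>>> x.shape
(13, 13)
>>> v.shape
(29, 29)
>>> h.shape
(13, 29)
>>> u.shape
(11, 5)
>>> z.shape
()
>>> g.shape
(29, 29)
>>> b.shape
(29, 13)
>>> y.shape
(5, 5)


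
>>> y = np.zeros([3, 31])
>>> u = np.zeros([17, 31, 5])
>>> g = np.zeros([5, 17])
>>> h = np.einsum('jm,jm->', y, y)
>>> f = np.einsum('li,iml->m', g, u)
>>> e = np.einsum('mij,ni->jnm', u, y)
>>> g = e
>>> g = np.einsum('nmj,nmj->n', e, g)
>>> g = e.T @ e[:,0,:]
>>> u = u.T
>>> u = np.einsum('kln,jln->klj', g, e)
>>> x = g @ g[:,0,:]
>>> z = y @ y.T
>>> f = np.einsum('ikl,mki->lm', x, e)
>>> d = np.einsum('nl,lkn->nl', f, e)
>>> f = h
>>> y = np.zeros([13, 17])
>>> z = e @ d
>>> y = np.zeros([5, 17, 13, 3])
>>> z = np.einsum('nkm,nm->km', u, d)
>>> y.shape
(5, 17, 13, 3)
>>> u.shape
(17, 3, 5)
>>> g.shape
(17, 3, 17)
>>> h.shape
()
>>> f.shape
()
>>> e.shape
(5, 3, 17)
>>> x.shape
(17, 3, 17)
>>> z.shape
(3, 5)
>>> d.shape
(17, 5)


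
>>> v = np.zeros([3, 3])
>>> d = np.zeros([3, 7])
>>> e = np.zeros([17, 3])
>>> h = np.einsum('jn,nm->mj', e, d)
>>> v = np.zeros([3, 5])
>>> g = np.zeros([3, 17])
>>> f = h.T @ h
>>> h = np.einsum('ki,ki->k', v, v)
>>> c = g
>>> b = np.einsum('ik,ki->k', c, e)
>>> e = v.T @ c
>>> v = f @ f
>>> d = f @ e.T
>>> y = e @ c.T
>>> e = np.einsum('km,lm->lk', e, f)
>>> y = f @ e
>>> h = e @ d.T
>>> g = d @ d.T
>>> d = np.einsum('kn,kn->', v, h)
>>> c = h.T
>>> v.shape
(17, 17)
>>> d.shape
()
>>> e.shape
(17, 5)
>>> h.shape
(17, 17)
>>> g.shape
(17, 17)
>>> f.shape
(17, 17)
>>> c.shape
(17, 17)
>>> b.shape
(17,)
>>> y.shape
(17, 5)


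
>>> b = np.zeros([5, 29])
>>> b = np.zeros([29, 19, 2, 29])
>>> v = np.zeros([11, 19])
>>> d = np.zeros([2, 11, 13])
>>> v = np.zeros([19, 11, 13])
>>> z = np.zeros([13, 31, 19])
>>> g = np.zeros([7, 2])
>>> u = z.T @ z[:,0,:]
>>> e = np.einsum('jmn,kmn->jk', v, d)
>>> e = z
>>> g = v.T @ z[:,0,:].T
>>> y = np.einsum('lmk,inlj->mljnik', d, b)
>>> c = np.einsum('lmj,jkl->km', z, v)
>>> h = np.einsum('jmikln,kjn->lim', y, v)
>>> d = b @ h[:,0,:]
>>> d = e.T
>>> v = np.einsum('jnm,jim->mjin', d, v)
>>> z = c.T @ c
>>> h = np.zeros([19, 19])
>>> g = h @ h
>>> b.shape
(29, 19, 2, 29)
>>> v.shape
(13, 19, 11, 31)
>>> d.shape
(19, 31, 13)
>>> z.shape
(31, 31)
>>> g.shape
(19, 19)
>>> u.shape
(19, 31, 19)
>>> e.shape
(13, 31, 19)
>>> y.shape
(11, 2, 29, 19, 29, 13)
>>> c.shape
(11, 31)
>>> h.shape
(19, 19)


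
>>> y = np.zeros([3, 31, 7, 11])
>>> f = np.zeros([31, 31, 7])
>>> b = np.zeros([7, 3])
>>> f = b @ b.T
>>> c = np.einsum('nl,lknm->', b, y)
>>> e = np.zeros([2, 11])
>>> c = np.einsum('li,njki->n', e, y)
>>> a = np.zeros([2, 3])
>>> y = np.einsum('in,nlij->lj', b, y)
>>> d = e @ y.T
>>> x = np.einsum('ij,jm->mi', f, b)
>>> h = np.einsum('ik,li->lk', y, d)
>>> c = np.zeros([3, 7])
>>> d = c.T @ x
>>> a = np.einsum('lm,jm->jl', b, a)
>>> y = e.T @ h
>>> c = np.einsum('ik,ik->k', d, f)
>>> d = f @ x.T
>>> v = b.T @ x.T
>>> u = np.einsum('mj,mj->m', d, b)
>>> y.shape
(11, 11)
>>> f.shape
(7, 7)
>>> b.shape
(7, 3)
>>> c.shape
(7,)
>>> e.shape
(2, 11)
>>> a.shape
(2, 7)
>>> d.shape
(7, 3)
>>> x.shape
(3, 7)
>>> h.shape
(2, 11)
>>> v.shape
(3, 3)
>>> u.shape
(7,)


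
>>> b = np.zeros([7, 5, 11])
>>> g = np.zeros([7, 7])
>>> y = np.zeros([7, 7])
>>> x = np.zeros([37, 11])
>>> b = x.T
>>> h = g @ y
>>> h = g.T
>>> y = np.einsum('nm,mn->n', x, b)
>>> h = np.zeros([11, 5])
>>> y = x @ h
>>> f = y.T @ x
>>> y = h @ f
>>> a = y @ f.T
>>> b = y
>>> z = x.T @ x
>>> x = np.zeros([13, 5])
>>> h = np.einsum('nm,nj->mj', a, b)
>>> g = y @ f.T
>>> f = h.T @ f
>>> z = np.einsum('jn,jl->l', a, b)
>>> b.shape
(11, 11)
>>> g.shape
(11, 5)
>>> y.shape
(11, 11)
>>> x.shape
(13, 5)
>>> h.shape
(5, 11)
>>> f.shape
(11, 11)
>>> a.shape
(11, 5)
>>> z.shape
(11,)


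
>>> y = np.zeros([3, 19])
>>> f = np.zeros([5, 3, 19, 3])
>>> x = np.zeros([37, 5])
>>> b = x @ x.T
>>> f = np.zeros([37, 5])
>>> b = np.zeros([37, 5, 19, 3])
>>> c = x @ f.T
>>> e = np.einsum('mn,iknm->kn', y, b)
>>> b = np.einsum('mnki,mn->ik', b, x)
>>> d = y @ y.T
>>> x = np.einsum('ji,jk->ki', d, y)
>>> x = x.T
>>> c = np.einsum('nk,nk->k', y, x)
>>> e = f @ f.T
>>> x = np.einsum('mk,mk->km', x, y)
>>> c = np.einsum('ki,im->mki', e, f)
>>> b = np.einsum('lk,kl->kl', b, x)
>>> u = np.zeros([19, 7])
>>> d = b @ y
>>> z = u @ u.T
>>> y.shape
(3, 19)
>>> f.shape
(37, 5)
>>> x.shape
(19, 3)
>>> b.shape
(19, 3)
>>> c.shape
(5, 37, 37)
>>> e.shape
(37, 37)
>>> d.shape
(19, 19)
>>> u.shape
(19, 7)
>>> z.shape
(19, 19)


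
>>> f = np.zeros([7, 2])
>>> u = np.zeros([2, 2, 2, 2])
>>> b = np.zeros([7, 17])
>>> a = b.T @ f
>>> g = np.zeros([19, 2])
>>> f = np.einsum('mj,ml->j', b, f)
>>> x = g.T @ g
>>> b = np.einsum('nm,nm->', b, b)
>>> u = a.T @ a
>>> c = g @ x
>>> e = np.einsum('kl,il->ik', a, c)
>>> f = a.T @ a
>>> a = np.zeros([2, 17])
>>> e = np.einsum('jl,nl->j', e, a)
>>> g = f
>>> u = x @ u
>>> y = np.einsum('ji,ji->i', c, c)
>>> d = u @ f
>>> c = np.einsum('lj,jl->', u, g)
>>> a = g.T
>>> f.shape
(2, 2)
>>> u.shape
(2, 2)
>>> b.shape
()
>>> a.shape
(2, 2)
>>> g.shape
(2, 2)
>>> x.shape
(2, 2)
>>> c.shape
()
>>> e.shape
(19,)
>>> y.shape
(2,)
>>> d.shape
(2, 2)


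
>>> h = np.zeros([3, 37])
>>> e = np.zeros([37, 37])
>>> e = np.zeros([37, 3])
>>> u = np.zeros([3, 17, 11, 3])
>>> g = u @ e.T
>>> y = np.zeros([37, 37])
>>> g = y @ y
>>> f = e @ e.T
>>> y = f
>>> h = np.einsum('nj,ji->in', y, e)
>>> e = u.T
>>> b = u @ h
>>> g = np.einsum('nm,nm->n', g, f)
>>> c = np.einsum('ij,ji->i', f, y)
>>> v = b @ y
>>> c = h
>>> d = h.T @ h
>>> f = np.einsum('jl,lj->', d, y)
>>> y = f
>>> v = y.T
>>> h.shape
(3, 37)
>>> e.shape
(3, 11, 17, 3)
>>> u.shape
(3, 17, 11, 3)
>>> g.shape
(37,)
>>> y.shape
()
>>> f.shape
()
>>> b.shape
(3, 17, 11, 37)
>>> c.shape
(3, 37)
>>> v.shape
()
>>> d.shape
(37, 37)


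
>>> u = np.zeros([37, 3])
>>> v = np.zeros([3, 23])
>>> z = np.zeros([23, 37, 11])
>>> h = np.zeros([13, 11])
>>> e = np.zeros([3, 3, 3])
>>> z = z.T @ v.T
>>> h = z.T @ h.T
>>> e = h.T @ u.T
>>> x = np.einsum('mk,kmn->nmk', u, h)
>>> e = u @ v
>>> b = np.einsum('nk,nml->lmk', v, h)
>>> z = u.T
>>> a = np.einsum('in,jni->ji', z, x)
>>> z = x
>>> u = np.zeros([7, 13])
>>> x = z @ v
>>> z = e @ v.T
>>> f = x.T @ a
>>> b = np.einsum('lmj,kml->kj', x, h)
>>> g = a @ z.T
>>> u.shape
(7, 13)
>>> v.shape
(3, 23)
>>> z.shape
(37, 3)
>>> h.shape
(3, 37, 13)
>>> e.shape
(37, 23)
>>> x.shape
(13, 37, 23)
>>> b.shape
(3, 23)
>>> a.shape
(13, 3)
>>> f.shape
(23, 37, 3)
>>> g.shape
(13, 37)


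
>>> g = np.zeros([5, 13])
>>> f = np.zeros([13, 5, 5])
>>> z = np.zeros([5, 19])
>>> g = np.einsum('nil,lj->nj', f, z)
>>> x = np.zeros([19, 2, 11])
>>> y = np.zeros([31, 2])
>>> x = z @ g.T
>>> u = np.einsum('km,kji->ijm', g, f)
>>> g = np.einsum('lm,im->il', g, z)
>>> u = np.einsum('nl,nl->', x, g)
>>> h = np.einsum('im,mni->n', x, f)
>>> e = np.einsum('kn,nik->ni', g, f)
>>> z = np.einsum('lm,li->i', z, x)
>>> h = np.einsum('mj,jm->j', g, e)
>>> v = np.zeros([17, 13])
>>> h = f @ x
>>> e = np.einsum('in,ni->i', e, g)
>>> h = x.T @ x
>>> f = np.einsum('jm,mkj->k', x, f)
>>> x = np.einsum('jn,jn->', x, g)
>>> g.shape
(5, 13)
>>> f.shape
(5,)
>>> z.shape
(13,)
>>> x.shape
()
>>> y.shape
(31, 2)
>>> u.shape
()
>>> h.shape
(13, 13)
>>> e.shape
(13,)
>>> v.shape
(17, 13)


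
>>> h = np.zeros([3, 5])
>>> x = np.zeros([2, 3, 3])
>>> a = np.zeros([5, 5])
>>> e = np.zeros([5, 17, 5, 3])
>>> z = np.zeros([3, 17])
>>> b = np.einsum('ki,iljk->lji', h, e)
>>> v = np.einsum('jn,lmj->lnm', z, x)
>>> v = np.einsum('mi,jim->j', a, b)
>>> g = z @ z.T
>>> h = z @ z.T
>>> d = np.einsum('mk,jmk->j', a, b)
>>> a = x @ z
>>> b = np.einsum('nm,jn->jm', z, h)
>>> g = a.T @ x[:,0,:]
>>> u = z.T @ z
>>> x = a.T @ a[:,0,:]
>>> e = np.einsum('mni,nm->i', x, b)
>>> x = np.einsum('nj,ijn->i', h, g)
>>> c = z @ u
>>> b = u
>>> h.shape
(3, 3)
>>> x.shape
(17,)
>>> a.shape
(2, 3, 17)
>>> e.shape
(17,)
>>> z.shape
(3, 17)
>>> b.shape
(17, 17)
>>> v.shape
(17,)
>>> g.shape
(17, 3, 3)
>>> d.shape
(17,)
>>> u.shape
(17, 17)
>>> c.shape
(3, 17)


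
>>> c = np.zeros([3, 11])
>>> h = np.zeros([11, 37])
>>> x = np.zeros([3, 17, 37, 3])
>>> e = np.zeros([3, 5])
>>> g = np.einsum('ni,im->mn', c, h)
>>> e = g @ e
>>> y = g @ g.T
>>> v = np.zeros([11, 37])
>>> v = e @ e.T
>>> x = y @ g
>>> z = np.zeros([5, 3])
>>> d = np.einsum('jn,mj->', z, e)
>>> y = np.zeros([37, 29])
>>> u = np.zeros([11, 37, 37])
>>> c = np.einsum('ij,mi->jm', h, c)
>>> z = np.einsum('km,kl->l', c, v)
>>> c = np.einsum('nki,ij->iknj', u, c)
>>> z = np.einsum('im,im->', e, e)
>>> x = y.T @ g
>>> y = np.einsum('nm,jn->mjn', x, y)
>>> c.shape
(37, 37, 11, 3)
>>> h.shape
(11, 37)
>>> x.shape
(29, 3)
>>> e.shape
(37, 5)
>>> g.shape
(37, 3)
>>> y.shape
(3, 37, 29)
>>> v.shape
(37, 37)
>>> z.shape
()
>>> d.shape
()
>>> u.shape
(11, 37, 37)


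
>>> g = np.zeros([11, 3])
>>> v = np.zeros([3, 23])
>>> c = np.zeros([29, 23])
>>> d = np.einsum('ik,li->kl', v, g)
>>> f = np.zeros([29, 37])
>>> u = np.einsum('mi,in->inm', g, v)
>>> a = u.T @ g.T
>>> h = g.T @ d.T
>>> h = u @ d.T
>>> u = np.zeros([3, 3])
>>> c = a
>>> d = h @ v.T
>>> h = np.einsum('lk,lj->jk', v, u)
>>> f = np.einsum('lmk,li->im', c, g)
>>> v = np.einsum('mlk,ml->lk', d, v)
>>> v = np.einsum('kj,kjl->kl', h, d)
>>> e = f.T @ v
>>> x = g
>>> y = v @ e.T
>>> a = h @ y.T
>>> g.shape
(11, 3)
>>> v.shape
(3, 3)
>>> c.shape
(11, 23, 11)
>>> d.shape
(3, 23, 3)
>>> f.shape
(3, 23)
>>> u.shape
(3, 3)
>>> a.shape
(3, 3)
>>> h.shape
(3, 23)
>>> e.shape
(23, 3)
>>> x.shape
(11, 3)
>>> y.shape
(3, 23)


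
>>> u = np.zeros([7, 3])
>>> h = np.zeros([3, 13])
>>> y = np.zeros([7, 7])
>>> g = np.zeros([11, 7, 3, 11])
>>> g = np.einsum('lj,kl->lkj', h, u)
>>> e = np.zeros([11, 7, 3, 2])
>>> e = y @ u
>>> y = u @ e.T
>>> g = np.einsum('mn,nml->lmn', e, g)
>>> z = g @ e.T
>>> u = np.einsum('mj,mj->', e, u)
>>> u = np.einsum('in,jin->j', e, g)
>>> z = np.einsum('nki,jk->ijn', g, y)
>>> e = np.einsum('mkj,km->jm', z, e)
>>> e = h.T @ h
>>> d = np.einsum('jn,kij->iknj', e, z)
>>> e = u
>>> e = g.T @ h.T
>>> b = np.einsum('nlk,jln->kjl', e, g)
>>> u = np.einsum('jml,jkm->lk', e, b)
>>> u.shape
(3, 13)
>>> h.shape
(3, 13)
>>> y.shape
(7, 7)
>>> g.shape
(13, 7, 3)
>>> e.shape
(3, 7, 3)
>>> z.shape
(3, 7, 13)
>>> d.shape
(7, 3, 13, 13)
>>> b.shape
(3, 13, 7)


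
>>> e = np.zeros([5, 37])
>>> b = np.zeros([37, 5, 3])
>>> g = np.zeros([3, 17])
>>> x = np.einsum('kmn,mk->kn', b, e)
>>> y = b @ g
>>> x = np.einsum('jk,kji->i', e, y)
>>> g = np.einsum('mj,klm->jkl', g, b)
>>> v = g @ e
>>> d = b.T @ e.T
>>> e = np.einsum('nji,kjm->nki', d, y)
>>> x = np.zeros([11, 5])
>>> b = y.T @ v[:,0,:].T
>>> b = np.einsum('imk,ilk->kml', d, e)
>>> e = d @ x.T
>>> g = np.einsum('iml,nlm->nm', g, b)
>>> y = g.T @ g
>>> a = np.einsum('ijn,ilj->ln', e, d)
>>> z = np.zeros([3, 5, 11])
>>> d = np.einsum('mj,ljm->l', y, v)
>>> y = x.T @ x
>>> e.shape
(3, 5, 11)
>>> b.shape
(5, 5, 37)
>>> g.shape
(5, 37)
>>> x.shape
(11, 5)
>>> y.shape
(5, 5)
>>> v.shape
(17, 37, 37)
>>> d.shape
(17,)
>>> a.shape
(5, 11)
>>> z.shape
(3, 5, 11)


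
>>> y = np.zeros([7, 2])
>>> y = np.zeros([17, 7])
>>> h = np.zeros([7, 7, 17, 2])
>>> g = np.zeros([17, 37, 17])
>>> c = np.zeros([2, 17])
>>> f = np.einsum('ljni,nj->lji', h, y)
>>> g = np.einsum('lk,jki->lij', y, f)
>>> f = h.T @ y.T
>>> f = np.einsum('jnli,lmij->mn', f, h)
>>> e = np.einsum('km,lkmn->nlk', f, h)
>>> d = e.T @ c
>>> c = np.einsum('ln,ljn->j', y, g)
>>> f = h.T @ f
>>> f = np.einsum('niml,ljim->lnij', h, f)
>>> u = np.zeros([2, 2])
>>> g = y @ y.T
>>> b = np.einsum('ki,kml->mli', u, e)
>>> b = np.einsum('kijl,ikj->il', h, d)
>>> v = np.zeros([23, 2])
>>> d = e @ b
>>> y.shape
(17, 7)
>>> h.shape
(7, 7, 17, 2)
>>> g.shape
(17, 17)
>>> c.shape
(2,)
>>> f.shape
(2, 7, 7, 17)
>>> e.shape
(2, 7, 7)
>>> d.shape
(2, 7, 2)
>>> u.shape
(2, 2)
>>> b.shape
(7, 2)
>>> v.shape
(23, 2)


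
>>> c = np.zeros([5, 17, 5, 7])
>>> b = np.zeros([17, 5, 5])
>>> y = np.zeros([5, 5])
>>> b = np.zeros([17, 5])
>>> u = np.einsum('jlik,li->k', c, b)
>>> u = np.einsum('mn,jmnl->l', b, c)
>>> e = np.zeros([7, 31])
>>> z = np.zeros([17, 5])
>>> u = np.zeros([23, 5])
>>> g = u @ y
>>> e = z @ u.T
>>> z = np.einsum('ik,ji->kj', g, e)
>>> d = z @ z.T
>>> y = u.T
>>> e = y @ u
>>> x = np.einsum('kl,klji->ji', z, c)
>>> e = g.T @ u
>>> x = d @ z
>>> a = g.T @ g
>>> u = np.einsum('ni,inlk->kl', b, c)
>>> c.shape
(5, 17, 5, 7)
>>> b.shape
(17, 5)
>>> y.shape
(5, 23)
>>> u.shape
(7, 5)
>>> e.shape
(5, 5)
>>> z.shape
(5, 17)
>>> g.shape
(23, 5)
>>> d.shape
(5, 5)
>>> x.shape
(5, 17)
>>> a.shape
(5, 5)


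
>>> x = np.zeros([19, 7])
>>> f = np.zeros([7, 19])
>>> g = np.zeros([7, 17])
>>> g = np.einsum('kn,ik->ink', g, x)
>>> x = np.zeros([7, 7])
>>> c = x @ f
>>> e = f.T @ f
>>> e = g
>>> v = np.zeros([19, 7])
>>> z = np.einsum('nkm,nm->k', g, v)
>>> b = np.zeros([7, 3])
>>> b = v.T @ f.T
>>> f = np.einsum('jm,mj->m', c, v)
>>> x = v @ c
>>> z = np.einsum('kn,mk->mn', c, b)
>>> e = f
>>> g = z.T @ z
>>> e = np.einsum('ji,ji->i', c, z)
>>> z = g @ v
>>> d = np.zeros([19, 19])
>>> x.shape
(19, 19)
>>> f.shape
(19,)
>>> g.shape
(19, 19)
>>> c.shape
(7, 19)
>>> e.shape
(19,)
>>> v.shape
(19, 7)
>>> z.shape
(19, 7)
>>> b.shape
(7, 7)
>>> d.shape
(19, 19)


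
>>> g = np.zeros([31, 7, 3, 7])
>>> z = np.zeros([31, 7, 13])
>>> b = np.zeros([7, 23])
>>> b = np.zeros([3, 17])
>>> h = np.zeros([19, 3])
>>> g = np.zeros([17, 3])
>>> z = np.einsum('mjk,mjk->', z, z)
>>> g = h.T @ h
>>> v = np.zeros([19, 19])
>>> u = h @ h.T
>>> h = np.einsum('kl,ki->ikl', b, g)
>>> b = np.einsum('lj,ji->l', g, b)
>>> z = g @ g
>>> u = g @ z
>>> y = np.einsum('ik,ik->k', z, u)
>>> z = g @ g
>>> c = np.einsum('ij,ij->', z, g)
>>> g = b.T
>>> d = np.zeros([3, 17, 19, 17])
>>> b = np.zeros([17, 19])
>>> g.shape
(3,)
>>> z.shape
(3, 3)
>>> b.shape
(17, 19)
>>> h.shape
(3, 3, 17)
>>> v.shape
(19, 19)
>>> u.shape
(3, 3)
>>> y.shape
(3,)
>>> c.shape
()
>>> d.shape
(3, 17, 19, 17)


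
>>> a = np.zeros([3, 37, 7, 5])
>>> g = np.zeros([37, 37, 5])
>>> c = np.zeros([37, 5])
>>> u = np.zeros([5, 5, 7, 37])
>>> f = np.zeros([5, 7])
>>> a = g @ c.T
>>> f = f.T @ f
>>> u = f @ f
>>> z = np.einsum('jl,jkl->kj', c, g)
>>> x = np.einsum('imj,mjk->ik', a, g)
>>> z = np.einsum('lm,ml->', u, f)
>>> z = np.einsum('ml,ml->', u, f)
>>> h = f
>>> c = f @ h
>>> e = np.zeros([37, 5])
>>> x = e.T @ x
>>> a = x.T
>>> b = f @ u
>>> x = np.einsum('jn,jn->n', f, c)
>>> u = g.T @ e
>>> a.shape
(5, 5)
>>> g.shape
(37, 37, 5)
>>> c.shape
(7, 7)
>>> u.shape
(5, 37, 5)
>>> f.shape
(7, 7)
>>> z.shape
()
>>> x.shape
(7,)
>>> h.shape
(7, 7)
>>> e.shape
(37, 5)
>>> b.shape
(7, 7)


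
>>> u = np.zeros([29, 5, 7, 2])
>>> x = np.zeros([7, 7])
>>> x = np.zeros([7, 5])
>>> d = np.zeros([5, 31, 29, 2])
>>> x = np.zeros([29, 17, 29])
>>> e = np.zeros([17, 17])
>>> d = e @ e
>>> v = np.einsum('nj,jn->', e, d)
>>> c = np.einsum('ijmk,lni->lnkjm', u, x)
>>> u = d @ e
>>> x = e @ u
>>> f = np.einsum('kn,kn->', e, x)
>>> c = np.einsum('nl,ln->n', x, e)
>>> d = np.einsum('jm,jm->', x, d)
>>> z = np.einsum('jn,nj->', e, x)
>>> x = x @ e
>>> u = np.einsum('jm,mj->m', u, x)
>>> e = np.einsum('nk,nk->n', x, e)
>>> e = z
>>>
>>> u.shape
(17,)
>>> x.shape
(17, 17)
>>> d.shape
()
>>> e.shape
()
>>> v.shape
()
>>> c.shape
(17,)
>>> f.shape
()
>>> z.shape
()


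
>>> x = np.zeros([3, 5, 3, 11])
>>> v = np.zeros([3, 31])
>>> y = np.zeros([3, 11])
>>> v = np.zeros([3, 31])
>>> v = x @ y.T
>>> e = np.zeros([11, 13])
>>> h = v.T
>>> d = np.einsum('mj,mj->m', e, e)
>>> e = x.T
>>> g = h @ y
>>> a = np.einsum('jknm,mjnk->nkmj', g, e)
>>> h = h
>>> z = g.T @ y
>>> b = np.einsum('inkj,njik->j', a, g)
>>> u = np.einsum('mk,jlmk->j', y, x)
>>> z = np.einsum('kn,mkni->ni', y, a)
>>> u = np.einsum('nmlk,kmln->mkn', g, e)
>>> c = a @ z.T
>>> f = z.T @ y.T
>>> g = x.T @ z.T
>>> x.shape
(3, 5, 3, 11)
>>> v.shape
(3, 5, 3, 3)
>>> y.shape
(3, 11)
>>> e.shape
(11, 3, 5, 3)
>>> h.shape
(3, 3, 5, 3)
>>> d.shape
(11,)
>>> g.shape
(11, 3, 5, 11)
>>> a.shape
(5, 3, 11, 3)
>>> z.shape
(11, 3)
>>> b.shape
(3,)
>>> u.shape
(3, 11, 3)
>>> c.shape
(5, 3, 11, 11)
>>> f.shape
(3, 3)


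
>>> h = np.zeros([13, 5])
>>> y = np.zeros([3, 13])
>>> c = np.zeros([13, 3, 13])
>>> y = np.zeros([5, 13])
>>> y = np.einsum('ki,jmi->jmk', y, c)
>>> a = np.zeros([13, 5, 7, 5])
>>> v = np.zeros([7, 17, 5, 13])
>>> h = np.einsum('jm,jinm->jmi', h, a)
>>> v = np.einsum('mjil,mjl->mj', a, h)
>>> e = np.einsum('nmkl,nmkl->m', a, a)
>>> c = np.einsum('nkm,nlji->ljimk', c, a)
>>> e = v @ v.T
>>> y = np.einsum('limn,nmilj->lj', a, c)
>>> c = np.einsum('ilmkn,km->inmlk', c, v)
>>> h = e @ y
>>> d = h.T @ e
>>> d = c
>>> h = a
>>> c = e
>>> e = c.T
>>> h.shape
(13, 5, 7, 5)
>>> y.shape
(13, 3)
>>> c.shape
(13, 13)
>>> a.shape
(13, 5, 7, 5)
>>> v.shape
(13, 5)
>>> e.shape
(13, 13)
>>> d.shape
(5, 3, 5, 7, 13)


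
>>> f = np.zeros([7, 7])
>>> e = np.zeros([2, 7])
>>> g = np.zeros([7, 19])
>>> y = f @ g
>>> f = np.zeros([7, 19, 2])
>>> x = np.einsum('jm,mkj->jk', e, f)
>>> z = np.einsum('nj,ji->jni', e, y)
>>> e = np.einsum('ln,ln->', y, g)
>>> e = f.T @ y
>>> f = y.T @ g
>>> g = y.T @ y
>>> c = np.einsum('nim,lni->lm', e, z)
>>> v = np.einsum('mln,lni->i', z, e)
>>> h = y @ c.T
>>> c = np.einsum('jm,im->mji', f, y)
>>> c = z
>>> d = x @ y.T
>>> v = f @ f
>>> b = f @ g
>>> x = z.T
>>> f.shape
(19, 19)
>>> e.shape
(2, 19, 19)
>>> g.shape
(19, 19)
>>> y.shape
(7, 19)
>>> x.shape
(19, 2, 7)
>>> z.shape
(7, 2, 19)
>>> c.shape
(7, 2, 19)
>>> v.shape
(19, 19)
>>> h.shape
(7, 7)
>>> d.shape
(2, 7)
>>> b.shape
(19, 19)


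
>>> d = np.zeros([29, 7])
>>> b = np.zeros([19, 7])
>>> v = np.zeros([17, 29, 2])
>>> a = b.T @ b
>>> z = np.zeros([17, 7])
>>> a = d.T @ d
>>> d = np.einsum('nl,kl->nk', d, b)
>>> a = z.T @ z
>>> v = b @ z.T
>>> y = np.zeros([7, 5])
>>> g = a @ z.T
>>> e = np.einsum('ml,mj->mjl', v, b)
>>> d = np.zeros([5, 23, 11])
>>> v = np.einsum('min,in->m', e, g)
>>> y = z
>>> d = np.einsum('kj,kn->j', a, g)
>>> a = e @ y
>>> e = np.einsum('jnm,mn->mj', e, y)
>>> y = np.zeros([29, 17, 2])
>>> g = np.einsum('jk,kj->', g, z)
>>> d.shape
(7,)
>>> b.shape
(19, 7)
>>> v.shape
(19,)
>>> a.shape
(19, 7, 7)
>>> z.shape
(17, 7)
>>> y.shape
(29, 17, 2)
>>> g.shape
()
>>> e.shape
(17, 19)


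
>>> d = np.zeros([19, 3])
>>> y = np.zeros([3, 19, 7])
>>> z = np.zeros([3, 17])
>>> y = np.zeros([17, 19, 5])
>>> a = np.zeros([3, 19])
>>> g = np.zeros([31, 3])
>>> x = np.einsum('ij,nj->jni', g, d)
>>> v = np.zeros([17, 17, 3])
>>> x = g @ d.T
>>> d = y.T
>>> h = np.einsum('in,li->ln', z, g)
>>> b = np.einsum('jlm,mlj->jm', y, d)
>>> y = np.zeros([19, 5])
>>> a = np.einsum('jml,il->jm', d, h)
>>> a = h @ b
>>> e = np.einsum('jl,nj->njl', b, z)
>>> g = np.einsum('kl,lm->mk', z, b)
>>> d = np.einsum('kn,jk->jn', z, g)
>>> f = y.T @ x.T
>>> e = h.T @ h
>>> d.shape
(5, 17)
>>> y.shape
(19, 5)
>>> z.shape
(3, 17)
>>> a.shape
(31, 5)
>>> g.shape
(5, 3)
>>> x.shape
(31, 19)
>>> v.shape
(17, 17, 3)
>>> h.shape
(31, 17)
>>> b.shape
(17, 5)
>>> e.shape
(17, 17)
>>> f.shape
(5, 31)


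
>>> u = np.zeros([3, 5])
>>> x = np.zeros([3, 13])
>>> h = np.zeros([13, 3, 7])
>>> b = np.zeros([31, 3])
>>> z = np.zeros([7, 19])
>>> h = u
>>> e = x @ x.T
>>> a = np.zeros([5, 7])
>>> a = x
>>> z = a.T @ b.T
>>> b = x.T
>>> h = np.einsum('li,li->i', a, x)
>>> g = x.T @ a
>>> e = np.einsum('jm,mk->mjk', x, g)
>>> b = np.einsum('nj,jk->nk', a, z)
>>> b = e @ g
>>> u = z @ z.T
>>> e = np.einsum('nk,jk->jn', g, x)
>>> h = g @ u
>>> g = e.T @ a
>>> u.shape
(13, 13)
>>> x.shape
(3, 13)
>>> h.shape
(13, 13)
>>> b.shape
(13, 3, 13)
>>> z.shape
(13, 31)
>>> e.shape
(3, 13)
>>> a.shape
(3, 13)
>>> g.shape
(13, 13)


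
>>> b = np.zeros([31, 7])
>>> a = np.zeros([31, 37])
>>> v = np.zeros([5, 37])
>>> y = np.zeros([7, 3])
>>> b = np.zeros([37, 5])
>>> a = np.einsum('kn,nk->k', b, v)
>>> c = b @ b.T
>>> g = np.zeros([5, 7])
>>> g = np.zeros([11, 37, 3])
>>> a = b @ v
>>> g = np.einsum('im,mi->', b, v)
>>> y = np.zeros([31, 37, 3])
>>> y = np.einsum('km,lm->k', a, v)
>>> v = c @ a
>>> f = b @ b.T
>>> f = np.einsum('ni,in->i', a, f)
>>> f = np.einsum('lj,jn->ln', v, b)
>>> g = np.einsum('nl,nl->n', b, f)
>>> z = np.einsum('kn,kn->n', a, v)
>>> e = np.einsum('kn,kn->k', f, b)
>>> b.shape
(37, 5)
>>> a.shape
(37, 37)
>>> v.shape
(37, 37)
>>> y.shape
(37,)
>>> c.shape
(37, 37)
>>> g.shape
(37,)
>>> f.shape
(37, 5)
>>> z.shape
(37,)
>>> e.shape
(37,)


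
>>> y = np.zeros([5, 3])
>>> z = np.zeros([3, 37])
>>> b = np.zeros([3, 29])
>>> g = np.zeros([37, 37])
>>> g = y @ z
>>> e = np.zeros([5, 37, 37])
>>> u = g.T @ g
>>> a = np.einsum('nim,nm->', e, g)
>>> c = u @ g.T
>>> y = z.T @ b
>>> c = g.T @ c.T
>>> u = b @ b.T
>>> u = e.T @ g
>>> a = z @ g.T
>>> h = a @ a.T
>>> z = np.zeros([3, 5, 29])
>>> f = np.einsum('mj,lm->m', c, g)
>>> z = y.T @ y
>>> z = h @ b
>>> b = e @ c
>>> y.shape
(37, 29)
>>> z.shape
(3, 29)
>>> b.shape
(5, 37, 37)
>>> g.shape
(5, 37)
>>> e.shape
(5, 37, 37)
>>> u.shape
(37, 37, 37)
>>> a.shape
(3, 5)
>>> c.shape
(37, 37)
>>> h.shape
(3, 3)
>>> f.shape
(37,)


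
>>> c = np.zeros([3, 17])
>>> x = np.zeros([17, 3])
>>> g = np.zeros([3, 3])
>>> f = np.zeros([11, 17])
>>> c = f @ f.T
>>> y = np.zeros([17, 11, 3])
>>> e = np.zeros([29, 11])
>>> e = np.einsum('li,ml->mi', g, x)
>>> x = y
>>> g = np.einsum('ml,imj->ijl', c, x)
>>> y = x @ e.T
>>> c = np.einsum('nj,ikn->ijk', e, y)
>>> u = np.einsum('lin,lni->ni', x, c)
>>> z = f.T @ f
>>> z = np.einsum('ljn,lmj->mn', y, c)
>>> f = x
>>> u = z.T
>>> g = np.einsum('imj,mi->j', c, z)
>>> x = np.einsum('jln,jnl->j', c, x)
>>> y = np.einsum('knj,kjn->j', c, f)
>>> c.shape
(17, 3, 11)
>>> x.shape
(17,)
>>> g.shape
(11,)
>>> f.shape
(17, 11, 3)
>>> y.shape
(11,)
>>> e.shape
(17, 3)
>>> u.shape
(17, 3)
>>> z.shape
(3, 17)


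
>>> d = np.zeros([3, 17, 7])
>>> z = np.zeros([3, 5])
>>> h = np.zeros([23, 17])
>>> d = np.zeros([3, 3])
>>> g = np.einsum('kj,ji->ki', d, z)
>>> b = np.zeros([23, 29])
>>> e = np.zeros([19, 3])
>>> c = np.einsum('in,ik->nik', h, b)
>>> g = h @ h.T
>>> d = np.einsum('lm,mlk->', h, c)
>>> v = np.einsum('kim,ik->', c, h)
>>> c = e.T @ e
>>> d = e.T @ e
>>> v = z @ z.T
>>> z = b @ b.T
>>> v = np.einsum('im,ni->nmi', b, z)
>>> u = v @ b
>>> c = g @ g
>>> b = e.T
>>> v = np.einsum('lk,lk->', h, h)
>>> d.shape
(3, 3)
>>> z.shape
(23, 23)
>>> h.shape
(23, 17)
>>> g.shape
(23, 23)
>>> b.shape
(3, 19)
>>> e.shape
(19, 3)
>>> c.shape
(23, 23)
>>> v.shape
()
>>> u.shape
(23, 29, 29)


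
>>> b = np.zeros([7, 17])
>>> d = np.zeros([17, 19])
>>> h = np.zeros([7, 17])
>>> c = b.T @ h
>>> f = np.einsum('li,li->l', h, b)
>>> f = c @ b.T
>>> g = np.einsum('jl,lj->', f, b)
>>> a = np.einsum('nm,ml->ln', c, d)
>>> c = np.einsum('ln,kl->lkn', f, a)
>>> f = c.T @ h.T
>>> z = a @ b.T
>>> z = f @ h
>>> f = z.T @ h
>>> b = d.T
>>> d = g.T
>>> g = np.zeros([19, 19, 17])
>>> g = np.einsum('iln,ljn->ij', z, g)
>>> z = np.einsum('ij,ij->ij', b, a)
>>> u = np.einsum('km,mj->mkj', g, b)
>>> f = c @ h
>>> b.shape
(19, 17)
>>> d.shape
()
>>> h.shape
(7, 17)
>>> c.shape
(17, 19, 7)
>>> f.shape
(17, 19, 17)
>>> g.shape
(7, 19)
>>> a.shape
(19, 17)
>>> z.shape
(19, 17)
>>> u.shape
(19, 7, 17)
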